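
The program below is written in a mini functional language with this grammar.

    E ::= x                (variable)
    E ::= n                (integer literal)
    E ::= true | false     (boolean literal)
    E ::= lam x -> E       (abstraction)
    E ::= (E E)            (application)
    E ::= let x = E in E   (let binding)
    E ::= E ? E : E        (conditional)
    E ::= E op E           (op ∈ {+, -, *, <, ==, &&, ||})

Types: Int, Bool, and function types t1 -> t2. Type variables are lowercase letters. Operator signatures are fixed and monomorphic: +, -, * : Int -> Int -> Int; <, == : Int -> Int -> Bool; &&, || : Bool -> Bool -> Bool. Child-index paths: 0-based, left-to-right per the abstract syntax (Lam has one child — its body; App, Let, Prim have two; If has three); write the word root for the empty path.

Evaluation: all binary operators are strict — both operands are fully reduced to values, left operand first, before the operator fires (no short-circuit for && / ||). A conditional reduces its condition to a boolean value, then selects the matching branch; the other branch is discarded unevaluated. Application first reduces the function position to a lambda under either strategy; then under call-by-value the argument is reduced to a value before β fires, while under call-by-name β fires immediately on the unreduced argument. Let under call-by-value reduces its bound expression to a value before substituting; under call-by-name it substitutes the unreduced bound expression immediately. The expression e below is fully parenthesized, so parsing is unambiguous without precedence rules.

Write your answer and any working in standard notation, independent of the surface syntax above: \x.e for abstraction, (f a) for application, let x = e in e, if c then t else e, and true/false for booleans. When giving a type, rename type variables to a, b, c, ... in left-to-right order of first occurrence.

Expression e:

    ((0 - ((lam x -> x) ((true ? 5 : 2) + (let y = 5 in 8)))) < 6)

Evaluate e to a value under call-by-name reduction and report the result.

Answer: true

Derivation:
step 0: ((0 - ((\x.x) ((if true then 5 else 2) + (let y = 5 in 8)))) < 6)
step 1: [beta@0.1] ((0 - ((if true then 5 else 2) + (let y = 5 in 8))) < 6)
step 2: [if@0.1.0] ((0 - (5 + (let y = 5 in 8))) < 6)
step 3: [let@0.1.1] ((0 - (5 + 8)) < 6)
step 4: [delta@0.1] ((0 - 13) < 6)
step 5: [delta@0] (-13 < 6)
step 6: [delta@root] true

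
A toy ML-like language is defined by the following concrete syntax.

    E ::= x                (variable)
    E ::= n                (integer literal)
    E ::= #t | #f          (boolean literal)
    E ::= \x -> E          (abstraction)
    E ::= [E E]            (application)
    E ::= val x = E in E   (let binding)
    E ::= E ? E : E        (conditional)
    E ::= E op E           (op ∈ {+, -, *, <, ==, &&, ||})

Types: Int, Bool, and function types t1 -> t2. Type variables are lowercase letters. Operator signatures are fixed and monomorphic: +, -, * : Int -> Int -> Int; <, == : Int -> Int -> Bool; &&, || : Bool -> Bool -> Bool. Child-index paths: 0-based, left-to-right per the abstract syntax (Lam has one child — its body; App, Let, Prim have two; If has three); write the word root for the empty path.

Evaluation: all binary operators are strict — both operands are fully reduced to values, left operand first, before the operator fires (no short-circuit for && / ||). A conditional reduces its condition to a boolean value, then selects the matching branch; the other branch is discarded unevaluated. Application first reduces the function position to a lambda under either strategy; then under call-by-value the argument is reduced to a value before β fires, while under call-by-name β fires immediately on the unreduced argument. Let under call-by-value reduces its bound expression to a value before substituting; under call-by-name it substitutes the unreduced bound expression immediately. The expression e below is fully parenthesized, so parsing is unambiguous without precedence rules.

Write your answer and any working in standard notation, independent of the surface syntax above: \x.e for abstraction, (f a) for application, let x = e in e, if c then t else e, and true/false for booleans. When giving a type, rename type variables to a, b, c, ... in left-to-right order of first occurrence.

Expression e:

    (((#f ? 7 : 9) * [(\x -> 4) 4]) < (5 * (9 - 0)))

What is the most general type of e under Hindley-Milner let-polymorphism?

Answer: Bool

Working:
  unify Bool ~ Bool
  unify Int ~ Int
  unify Int ~ Int
\x._ : a -> Int
  unify a -> Int ~ Int -> b
  unify a ~ Int
  unify Int ~ b
_ _ : Int
  unify Int ~ Int
  unify Int ~ Int
  unify Int ~ Int
  unify Int ~ Int
  unify Int ~ Int
  unify Int ~ Int
  unify Int ~ Int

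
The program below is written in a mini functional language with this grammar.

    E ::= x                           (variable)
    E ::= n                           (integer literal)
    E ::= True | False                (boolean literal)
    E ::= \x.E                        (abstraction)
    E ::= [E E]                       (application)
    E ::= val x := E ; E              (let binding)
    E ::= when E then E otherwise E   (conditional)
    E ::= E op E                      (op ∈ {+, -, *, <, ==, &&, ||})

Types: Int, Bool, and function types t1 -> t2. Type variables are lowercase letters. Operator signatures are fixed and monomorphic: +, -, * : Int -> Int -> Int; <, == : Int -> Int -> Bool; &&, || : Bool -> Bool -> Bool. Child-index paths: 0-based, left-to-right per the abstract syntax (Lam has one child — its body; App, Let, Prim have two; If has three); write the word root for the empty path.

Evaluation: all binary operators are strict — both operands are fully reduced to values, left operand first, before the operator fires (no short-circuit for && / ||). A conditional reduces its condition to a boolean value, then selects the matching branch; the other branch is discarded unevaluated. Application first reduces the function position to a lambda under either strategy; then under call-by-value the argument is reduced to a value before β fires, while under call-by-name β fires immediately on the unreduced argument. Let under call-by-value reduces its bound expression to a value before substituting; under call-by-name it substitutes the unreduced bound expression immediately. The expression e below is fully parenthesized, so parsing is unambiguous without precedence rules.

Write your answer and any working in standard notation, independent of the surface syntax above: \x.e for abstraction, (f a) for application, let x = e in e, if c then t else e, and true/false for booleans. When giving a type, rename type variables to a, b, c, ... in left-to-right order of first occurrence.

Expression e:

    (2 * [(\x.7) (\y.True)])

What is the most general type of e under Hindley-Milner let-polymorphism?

Derivation:
  unify Int ~ Int
\x._ : a -> Int
\y._ : b -> Bool
  unify a -> Int ~ (b -> Bool) -> c
  unify a ~ b -> Bool
  unify Int ~ c
_ _ : Int
  unify Int ~ Int

Answer: Int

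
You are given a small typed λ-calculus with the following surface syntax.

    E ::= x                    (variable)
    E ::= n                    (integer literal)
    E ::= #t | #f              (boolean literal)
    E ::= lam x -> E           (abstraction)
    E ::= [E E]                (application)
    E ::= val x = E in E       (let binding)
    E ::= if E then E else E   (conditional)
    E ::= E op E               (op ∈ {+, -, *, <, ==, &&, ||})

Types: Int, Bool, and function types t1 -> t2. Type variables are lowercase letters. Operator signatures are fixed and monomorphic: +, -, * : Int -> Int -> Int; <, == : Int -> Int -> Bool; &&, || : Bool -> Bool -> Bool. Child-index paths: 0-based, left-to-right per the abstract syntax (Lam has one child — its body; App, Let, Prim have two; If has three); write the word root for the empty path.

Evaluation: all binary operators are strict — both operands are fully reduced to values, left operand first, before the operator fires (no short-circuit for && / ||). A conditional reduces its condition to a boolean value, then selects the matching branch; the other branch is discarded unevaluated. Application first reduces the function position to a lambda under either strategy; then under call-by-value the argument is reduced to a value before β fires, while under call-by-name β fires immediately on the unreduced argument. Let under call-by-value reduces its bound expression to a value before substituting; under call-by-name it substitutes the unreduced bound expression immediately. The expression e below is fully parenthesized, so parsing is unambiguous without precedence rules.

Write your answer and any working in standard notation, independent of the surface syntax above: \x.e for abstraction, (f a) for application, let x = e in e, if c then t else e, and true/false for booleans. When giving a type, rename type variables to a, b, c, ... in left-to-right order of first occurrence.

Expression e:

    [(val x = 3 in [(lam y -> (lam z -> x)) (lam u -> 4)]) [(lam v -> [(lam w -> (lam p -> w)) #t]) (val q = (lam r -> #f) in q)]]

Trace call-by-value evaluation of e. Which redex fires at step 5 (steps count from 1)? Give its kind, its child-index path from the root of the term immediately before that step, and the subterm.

Trace:
step 0: ((let x = 3 in ((\y.(\z.x)) (\u.4))) ((\v.((\w.(\p.w)) true)) (let q = (\r.false) in q)))
step 1: [let@0] (((\y.(\z.3)) (\u.4)) ((\v.((\w.(\p.w)) true)) (let q = (\r.false) in q)))
step 2: [beta@0] ((\z.3) ((\v.((\w.(\p.w)) true)) (let q = (\r.false) in q)))
step 3: [let@1.1] ((\z.3) ((\v.((\w.(\p.w)) true)) (\r.false)))
step 4: [beta@1] ((\z.3) ((\w.(\p.w)) true))
step 5: [beta@1] ((\z.3) (\p.true))

Answer: beta at 1 : ((\w.(\p.w)) true)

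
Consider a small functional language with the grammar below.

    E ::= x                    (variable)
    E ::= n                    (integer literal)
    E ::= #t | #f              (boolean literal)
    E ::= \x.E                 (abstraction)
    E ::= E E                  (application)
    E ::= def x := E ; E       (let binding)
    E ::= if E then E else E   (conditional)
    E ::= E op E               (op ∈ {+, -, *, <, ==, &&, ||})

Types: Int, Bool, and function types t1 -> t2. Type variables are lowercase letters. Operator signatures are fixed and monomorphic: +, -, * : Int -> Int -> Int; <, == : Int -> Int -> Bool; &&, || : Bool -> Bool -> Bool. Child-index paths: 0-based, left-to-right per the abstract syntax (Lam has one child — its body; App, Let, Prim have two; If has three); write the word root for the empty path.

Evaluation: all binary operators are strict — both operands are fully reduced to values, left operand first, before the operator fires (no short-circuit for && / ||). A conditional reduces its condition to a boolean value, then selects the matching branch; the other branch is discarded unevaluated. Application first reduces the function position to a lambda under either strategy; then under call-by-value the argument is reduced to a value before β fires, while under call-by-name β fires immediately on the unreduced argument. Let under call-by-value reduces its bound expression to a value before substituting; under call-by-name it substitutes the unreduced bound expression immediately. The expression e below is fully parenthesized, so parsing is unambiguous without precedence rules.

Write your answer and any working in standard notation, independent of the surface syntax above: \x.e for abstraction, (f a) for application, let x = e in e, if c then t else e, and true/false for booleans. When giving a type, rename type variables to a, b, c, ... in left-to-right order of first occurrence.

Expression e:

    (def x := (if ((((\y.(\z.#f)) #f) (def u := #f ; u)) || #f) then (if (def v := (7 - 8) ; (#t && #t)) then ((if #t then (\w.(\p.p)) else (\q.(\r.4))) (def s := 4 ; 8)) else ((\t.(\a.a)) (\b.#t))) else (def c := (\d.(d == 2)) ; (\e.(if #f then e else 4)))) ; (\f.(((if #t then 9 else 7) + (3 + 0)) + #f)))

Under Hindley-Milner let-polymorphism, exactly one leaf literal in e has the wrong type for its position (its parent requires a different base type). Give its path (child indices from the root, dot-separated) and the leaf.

Derivation:
\z._ : b -> Bool
\y._ : a -> b -> Bool
  unify a -> b -> Bool ~ Bool -> c
  unify a ~ Bool
  unify b -> Bool ~ c
_ _ : b -> Bool
let u : Bool
u : Bool
  unify b -> Bool ~ Bool -> d
  unify b ~ Bool
  unify Bool ~ d
_ _ : Bool
  unify Bool ~ Bool
  unify Bool ~ Bool
  unify Bool ~ Bool
  unify Int ~ Int
  unify Int ~ Int
let v : Int
  unify Bool ~ Bool
  unify Bool ~ Bool
  unify Bool ~ Bool
  unify Bool ~ Bool
p : f
\p._ : f -> f
\w._ : e -> f -> f
\r._ : h -> Int
\q._ : g -> h -> Int
  unify e -> f -> f ~ g -> h -> Int
  unify e ~ g
  unify f -> f ~ h -> Int
  unify f ~ h
  unify h ~ Int
let s : Int
  unify g -> Int -> Int ~ Int -> i
  unify g ~ Int
  unify Int -> Int ~ i
_ _ : Int -> Int
a : k
\a._ : k -> k
\t._ : j -> k -> k
\b._ : l -> Bool
  unify j -> k -> k ~ (l -> Bool) -> m
  unify j ~ l -> Bool
  unify k -> k ~ m
_ _ : k -> k
  unify Int -> Int ~ k -> k
  unify Int ~ k
  unify Int ~ Int
d : n
  unify n ~ Int
  unify Int ~ Int
\d._ : Int -> Bool
let c : Int -> Bool
  unify Bool ~ Bool
e : o
  unify o ~ Int
\e._ : Int -> Int
  unify Int -> Int ~ Int -> Int
  unify Int ~ Int
  unify Int ~ Int
let x : Int -> Int
  unify Bool ~ Bool
  unify Int ~ Int
  unify Int ~ Int
  unify Int ~ Int
  unify Int ~ Int
  unify Int ~ Int
  unify Int ~ Int
  unify Bool ~ Int
  FAIL: mismatch Bool ~ Int

Answer: 1.0.1 : false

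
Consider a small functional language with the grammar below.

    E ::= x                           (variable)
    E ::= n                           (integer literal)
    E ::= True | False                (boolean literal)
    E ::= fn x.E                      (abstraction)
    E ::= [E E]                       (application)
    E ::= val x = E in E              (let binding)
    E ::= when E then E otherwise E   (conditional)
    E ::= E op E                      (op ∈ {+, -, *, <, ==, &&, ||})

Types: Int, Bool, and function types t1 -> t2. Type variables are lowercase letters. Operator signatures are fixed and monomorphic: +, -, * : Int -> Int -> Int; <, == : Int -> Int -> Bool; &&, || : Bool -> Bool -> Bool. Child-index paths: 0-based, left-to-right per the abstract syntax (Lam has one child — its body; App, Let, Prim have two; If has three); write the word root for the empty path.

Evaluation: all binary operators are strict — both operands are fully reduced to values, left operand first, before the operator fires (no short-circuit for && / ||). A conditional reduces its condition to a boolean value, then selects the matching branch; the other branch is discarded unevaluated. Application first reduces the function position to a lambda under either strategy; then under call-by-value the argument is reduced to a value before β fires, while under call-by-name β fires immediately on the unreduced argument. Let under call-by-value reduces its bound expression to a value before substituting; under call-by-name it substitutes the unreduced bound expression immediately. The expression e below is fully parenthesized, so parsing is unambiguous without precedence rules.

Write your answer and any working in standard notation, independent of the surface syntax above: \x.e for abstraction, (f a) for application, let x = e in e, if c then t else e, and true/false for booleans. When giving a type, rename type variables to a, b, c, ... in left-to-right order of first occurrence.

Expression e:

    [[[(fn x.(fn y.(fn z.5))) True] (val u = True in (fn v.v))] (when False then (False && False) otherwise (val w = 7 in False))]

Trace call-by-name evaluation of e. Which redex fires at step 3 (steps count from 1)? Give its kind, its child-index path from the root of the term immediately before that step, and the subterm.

Trace:
step 0: ((((\x.(\y.(\z.5))) true) (let u = true in (\v.v))) (if false then (false && false) else (let w = 7 in false)))
step 1: [beta@0.0] (((\y.(\z.5)) (let u = true in (\v.v))) (if false then (false && false) else (let w = 7 in false)))
step 2: [beta@0] ((\z.5) (if false then (false && false) else (let w = 7 in false)))
step 3: [beta@root] 5

Answer: beta at root : ((\z.5) (if false then (false && false) else (let w = 7 in false)))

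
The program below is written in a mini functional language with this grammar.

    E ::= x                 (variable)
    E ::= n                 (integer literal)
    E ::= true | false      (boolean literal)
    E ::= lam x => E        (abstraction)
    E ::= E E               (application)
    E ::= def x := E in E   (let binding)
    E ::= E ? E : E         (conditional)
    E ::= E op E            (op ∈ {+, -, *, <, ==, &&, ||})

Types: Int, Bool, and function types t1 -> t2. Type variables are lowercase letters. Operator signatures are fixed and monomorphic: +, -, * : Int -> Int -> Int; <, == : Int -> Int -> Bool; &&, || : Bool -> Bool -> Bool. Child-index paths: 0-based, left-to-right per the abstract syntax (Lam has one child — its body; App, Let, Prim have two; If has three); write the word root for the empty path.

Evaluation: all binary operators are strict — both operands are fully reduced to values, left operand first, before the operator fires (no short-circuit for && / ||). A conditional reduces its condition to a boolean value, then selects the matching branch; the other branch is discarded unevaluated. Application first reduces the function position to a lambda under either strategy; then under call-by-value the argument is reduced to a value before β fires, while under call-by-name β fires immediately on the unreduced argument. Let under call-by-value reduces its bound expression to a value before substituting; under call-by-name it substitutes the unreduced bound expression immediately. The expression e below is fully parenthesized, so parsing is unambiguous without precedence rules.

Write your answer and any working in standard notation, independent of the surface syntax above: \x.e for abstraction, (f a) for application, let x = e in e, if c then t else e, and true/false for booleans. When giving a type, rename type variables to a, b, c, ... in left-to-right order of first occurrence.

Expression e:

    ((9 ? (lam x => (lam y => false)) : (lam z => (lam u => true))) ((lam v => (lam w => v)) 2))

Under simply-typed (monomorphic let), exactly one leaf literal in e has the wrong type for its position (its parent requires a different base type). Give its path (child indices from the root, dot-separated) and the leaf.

Trace:
  unify Int ~ Bool
  FAIL: mismatch Int ~ Bool

Answer: 0.0 : 9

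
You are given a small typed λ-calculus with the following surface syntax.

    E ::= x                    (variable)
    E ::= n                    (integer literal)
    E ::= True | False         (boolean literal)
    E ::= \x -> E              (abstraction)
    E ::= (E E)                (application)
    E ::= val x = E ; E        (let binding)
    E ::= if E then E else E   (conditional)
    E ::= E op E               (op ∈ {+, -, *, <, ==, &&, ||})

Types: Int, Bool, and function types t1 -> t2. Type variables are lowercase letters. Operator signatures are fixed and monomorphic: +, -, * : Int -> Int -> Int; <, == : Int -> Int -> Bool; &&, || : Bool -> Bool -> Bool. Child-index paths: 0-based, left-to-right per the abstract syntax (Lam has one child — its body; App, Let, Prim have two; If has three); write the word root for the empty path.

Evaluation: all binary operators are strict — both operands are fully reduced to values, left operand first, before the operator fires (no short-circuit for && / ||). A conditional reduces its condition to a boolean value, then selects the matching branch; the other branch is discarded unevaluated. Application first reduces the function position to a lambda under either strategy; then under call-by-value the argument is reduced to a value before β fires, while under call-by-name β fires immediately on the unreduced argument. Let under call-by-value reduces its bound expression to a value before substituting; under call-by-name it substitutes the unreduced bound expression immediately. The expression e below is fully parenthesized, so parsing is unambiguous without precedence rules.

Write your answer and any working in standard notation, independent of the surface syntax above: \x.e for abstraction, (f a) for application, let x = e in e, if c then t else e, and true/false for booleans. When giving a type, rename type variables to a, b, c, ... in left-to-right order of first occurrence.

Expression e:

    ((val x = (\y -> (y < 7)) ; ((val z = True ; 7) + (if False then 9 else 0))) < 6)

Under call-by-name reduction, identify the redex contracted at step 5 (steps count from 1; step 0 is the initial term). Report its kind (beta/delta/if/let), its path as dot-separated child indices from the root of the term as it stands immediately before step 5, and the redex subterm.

Answer: delta at root : (7 < 6)

Trace:
step 0: ((let x = (\y.(y < 7)) in ((let z = true in 7) + (if false then 9 else 0))) < 6)
step 1: [let@0] (((let z = true in 7) + (if false then 9 else 0)) < 6)
step 2: [let@0.0] ((7 + (if false then 9 else 0)) < 6)
step 3: [if@0.1] ((7 + 0) < 6)
step 4: [delta@0] (7 < 6)
step 5: [delta@root] false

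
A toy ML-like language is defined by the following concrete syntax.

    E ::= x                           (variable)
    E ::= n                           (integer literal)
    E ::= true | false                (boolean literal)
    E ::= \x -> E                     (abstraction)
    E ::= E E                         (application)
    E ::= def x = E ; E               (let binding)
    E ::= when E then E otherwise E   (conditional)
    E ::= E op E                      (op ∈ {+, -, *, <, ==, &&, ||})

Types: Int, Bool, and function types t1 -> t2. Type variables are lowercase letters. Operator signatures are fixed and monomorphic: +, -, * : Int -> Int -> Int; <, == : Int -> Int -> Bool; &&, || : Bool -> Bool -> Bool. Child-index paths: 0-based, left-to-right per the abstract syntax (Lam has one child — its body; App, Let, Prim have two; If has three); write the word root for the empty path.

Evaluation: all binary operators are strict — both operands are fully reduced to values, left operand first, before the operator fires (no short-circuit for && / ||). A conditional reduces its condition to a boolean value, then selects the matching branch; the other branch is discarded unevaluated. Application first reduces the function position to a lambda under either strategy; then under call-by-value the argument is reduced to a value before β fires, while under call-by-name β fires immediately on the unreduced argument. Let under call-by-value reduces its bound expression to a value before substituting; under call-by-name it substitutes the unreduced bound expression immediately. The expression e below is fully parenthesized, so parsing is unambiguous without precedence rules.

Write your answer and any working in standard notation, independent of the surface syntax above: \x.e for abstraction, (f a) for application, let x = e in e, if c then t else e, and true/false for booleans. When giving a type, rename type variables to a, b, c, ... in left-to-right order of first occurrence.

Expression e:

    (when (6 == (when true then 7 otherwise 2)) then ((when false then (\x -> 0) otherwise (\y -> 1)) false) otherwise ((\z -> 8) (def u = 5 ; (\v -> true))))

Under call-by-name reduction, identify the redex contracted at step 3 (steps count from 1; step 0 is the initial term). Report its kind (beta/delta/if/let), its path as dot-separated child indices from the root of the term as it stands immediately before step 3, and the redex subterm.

Answer: if at root : (if false then ((if false then (\x.0) else (\y.1)) false) else ((\z.8) (let u = 5 in (\v.true))))

Working:
step 0: (if (6 == (if true then 7 else 2)) then ((if false then (\x.0) else (\y.1)) false) else ((\z.8) (let u = 5 in (\v.true))))
step 1: [if@0.1] (if (6 == 7) then ((if false then (\x.0) else (\y.1)) false) else ((\z.8) (let u = 5 in (\v.true))))
step 2: [delta@0] (if false then ((if false then (\x.0) else (\y.1)) false) else ((\z.8) (let u = 5 in (\v.true))))
step 3: [if@root] ((\z.8) (let u = 5 in (\v.true)))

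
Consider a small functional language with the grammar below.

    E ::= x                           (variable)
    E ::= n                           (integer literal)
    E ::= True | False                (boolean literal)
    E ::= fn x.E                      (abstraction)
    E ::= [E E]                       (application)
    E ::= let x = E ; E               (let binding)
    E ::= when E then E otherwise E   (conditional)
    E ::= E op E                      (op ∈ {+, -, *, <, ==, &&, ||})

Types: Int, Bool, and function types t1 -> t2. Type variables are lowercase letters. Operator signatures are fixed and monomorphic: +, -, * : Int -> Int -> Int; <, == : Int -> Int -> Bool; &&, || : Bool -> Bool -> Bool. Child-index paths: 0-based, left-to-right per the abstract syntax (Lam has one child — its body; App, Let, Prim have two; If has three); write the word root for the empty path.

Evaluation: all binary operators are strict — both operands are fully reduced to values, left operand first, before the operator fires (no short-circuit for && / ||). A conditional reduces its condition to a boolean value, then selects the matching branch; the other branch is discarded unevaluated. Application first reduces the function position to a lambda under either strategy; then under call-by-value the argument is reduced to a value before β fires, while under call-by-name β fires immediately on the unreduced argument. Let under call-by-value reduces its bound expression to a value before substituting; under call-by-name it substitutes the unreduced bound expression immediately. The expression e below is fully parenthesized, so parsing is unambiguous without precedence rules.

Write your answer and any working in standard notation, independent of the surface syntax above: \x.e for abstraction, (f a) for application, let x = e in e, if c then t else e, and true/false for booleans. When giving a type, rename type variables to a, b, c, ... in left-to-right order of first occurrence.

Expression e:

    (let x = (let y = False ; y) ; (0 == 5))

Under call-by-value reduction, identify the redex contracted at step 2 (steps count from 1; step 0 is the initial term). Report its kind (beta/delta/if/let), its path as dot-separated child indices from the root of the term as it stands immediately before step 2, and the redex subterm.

Derivation:
step 0: (let x = (let y = false in y) in (0 == 5))
step 1: [let@0] (let x = false in (0 == 5))
step 2: [let@root] (0 == 5)

Answer: let at root : (let x = false in (0 == 5))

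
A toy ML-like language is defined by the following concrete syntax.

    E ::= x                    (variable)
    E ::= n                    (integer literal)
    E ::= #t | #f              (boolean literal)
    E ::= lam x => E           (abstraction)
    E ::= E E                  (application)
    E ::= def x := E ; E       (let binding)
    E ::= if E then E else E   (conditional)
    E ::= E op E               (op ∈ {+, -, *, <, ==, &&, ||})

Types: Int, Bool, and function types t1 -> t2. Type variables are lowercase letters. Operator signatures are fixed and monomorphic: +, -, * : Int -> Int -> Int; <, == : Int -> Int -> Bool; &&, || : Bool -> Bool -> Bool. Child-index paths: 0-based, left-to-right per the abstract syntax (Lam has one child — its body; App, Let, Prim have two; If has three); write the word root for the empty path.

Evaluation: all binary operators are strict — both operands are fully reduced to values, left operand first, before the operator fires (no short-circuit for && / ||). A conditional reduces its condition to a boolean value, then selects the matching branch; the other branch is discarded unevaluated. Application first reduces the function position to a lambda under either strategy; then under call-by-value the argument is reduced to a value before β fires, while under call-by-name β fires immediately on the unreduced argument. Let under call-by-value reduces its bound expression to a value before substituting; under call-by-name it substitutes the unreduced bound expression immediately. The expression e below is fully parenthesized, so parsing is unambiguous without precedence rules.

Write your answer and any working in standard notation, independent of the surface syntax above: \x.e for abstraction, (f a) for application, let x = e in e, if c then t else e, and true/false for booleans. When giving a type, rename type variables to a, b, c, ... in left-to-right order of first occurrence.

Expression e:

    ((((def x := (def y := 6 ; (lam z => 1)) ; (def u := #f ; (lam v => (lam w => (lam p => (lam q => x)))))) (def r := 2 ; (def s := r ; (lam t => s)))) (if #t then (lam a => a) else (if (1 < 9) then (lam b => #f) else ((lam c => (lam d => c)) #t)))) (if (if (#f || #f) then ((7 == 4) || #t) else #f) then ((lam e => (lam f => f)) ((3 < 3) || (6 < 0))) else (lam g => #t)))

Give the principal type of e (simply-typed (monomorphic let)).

Derivation:
let y : Int
\z._ : a -> Int
let x : a -> Int
let u : Bool
x : a -> Int
\q._ : e -> a -> Int
\p._ : d -> e -> a -> Int
\w._ : c -> d -> e -> a -> Int
\v._ : b -> c -> d -> e -> a -> Int
let r : Int
r : Int
let s : Int
s : Int
\t._ : f -> Int
  unify b -> c -> d -> e -> a -> Int ~ (f -> Int) -> g
  unify b ~ f -> Int
  unify c -> d -> e -> a -> Int ~ g
_ _ : c -> d -> e -> a -> Int
  unify Bool ~ Bool
a : h
\a._ : h -> h
  unify Int ~ Int
  unify Int ~ Int
  unify Bool ~ Bool
\b._ : i -> Bool
c : j
\d._ : k -> j
\c._ : j -> k -> j
  unify j -> k -> j ~ Bool -> l
  unify j ~ Bool
  unify k -> Bool ~ l
_ _ : k -> Bool
  unify i -> Bool ~ k -> Bool
  unify i ~ k
  unify Bool ~ Bool
  unify h -> h ~ k -> Bool
  unify h ~ k
  unify k ~ Bool
  unify c -> d -> e -> a -> Int ~ (Bool -> Bool) -> m
  unify c ~ Bool -> Bool
  unify d -> e -> a -> Int ~ m
_ _ : d -> e -> a -> Int
  unify Bool ~ Bool
  unify Bool ~ Bool
  unify Bool ~ Bool
  unify Int ~ Int
  unify Int ~ Int
  unify Bool ~ Bool
  unify Bool ~ Bool
  unify Bool ~ Bool
  unify Bool ~ Bool
f : o
\f._ : o -> o
\e._ : n -> o -> o
  unify Int ~ Int
  unify Int ~ Int
  unify Bool ~ Bool
  unify Int ~ Int
  unify Int ~ Int
  unify Bool ~ Bool
  unify n -> o -> o ~ Bool -> p
  unify n ~ Bool
  unify o -> o ~ p
_ _ : o -> o
\g._ : q -> Bool
  unify o -> o ~ q -> Bool
  unify o ~ q
  unify q ~ Bool
  unify d -> e -> a -> Int ~ (Bool -> Bool) -> r
  unify d ~ Bool -> Bool
  unify e -> a -> Int ~ r
_ _ : e -> a -> Int

Answer: a -> b -> Int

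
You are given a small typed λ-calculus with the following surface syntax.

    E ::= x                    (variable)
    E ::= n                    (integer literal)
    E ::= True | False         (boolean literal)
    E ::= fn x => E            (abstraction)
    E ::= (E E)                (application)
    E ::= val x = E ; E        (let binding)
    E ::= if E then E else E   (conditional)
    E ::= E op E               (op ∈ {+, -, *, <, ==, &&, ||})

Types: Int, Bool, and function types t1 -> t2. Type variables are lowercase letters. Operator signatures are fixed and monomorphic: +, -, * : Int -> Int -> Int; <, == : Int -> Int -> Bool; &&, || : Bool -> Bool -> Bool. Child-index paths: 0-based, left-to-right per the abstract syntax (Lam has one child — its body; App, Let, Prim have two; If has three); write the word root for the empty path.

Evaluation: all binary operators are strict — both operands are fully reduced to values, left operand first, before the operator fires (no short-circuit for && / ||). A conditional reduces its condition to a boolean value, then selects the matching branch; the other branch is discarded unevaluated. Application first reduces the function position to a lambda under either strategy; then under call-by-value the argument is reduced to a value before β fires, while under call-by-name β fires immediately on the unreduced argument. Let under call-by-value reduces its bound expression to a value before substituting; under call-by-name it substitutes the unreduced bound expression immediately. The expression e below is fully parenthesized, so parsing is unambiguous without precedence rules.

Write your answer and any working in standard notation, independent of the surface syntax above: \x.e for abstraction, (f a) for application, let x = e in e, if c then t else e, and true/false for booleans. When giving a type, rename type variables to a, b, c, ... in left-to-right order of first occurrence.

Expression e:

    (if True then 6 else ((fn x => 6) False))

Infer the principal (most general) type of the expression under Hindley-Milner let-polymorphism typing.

Working:
  unify Bool ~ Bool
\x._ : a -> Int
  unify a -> Int ~ Bool -> b
  unify a ~ Bool
  unify Int ~ b
_ _ : Int
  unify Int ~ Int

Answer: Int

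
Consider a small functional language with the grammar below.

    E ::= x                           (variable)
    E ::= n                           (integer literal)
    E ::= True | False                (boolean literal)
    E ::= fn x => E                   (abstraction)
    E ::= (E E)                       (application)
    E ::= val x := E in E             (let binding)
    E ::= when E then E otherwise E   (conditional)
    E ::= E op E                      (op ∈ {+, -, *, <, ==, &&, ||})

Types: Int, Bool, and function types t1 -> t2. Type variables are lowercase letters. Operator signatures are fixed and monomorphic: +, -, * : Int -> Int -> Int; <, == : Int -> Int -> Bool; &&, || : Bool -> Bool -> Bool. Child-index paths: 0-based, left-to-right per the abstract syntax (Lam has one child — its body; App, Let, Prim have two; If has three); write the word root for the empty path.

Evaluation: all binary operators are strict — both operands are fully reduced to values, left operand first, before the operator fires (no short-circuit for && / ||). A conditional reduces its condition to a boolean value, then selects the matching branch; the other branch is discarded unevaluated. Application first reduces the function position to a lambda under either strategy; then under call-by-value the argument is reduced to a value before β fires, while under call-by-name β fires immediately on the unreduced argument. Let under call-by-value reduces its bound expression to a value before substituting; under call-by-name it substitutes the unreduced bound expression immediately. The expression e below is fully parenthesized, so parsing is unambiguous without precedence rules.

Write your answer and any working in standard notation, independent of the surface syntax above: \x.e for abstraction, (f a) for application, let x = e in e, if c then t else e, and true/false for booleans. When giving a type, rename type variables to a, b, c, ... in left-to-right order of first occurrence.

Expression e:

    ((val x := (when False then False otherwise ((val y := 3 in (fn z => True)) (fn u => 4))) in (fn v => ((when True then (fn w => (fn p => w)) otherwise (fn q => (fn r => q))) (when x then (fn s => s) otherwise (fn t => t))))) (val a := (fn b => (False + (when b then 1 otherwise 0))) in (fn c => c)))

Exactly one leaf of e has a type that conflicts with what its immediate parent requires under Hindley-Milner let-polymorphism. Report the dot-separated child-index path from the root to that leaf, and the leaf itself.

Derivation:
  unify Bool ~ Bool
let y : Int
\z._ : a -> Bool
\u._ : b -> Int
  unify a -> Bool ~ (b -> Int) -> c
  unify a ~ b -> Int
  unify Bool ~ c
_ _ : Bool
  unify Bool ~ Bool
let x : Bool
  unify Bool ~ Bool
w : e
\p._ : f -> e
\w._ : e -> f -> e
q : g
\r._ : h -> g
\q._ : g -> h -> g
  unify e -> f -> e ~ g -> h -> g
  unify e ~ g
  unify f -> g ~ h -> g
  unify f ~ h
  unify g ~ g
x : Bool
  unify Bool ~ Bool
s : i
\s._ : i -> i
t : j
\t._ : j -> j
  unify i -> i ~ j -> j
  unify i ~ j
  unify j ~ j
  unify g -> h -> g ~ (j -> j) -> k
  unify g ~ j -> j
  unify h -> j -> j ~ k
_ _ : h -> j -> j
\v._ : d -> h -> j -> j
  unify Bool ~ Int
  FAIL: mismatch Bool ~ Int

Answer: 1.0.0.0 : false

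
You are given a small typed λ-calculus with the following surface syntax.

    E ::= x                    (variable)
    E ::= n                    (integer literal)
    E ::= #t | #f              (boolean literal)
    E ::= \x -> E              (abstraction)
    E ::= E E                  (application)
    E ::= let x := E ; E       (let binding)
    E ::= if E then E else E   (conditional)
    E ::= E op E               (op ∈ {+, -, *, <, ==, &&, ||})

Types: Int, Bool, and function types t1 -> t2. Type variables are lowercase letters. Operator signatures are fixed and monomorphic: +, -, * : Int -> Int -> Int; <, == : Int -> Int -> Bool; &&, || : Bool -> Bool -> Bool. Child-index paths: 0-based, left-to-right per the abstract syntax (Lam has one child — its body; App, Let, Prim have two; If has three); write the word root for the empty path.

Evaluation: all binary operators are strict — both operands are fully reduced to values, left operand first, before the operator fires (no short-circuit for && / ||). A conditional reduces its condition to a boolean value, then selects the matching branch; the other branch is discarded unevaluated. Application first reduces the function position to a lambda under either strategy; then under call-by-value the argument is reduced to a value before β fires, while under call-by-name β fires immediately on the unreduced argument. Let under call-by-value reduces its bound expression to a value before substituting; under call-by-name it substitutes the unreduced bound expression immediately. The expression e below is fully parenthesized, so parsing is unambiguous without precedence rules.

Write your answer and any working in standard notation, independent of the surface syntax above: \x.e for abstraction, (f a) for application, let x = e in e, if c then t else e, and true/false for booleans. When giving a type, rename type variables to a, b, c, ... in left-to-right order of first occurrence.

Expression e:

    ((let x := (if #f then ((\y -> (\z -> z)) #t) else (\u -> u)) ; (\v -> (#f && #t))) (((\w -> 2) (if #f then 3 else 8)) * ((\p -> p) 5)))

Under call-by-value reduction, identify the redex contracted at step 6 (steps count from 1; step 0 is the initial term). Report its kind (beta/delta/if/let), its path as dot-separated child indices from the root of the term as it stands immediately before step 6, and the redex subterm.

Trace:
step 0: ((let x = (if false then ((\y.(\z.z)) true) else (\u.u)) in (\v.(false && true))) (((\w.2) (if false then 3 else 8)) * ((\p.p) 5)))
step 1: [if@0.0] ((let x = (\u.u) in (\v.(false && true))) (((\w.2) (if false then 3 else 8)) * ((\p.p) 5)))
step 2: [let@0] ((\v.(false && true)) (((\w.2) (if false then 3 else 8)) * ((\p.p) 5)))
step 3: [if@1.0.1] ((\v.(false && true)) (((\w.2) 8) * ((\p.p) 5)))
step 4: [beta@1.0] ((\v.(false && true)) (2 * ((\p.p) 5)))
step 5: [beta@1.1] ((\v.(false && true)) (2 * 5))
step 6: [delta@1] ((\v.(false && true)) 10)

Answer: delta at 1 : (2 * 5)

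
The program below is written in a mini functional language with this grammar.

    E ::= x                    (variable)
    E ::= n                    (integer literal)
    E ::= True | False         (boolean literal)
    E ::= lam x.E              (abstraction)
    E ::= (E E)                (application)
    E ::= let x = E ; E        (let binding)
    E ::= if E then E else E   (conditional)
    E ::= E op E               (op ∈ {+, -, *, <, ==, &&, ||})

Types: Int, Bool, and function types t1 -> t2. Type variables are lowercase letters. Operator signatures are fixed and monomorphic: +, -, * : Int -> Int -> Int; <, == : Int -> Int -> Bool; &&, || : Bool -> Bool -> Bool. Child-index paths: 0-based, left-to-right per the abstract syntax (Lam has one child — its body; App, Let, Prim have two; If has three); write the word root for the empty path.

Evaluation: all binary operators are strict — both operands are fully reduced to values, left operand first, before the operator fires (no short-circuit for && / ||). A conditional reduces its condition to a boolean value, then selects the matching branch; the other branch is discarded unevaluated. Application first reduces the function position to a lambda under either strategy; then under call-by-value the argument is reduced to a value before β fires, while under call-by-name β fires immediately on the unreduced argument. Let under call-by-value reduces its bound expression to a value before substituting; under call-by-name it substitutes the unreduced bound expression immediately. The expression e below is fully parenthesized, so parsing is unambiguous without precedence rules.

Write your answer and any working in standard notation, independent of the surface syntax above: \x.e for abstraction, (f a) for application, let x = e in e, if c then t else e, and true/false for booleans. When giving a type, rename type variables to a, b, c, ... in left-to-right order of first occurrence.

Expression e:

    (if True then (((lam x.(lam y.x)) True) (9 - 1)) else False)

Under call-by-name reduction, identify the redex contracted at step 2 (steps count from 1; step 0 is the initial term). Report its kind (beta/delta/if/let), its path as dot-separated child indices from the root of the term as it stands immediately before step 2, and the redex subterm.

Answer: beta at 0 : ((\x.(\y.x)) true)

Trace:
step 0: (if true then (((\x.(\y.x)) true) (9 - 1)) else false)
step 1: [if@root] (((\x.(\y.x)) true) (9 - 1))
step 2: [beta@0] ((\y.true) (9 - 1))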